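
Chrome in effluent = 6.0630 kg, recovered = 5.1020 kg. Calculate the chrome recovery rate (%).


Formula: Recovery = recovered / input * 100
Substituting: Recovery = 5.1020 / 6.0630 * 100
Result: 84.1498 %


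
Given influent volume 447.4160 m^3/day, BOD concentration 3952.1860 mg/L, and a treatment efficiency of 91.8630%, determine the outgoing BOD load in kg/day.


Load_in = volume * conc / 1000 = 447.4160 * 3952.1860 / 1000 = 1768.2713 kg/day
Removed = Load_in * eff / 100 = 1768.2713 * 91.8630 / 100 = 1624.3870 kg/day
Load_out = Load_in - Removed = 1768.2713 - 1624.3870 = 143.8842 kg/day


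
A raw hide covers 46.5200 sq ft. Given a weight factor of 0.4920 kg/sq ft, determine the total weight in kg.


Formula: Weight = area * weight_per_sqft
Substituting: Weight = 46.5200 * 0.4920
Result: 22.8878 kg


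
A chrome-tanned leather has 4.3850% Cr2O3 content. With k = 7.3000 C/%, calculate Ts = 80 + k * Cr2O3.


Formula: Ts = 80 + k * Cr2O3
Substituting: Ts = 80 + 7.3000 * 4.3850
Result: 112.0105 C


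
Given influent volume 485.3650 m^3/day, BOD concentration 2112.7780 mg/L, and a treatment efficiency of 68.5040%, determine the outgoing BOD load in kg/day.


Load_in = volume * conc / 1000 = 485.3650 * 2112.7780 / 1000 = 1025.4685 kg/day
Removed = Load_in * eff / 100 = 1025.4685 * 68.5040 / 100 = 702.4869 kg/day
Load_out = Load_in - Removed = 1025.4685 - 702.4869 = 322.9816 kg/day


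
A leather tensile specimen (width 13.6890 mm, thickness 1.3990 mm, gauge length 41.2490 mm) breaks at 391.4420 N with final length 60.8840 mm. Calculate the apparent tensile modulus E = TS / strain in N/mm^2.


TS = F / (w * t) = 391.4420 / (13.6890 * 1.3990) = 20.4399 N/mm^2
strain = (Lf - L0) / L0 = (60.8840 - 41.2490) / 41.2490 = 0.4760
E = TS / strain = 20.4399 / 0.4760 = 42.9398 N/mm^2


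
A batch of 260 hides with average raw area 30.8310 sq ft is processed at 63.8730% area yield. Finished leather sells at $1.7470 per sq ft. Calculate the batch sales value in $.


Raw_total = N * avg_area = 260 * 30.8310 = 8016.0600 sq ft
Finished = Raw_total * yield / 100 = 8016.0600 * 63.8730 / 100 = 5120.0980 sq ft
Value = Finished * price = 5120.0980 * 1.7470 = 8944.8112 $


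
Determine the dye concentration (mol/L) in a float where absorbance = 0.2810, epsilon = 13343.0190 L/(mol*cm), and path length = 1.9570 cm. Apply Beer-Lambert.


Formula: c = A / (epsilon * l)
Substituting: c = 0.2810 / (13343.0190 * 1.9570)
Result: 1.0761e-05 mol/L


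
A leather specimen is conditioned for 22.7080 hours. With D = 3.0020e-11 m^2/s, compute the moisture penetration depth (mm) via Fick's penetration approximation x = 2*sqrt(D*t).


t = 22.7080 hr * 3600 = 81748.8000 s
D * t = 3.0020e-11 * 81748.8000 = 2.4541e-06
x = 2 * sqrt(D*t) = 2 * sqrt(2.4541e-06) = 0.00313311 m = 3.1331 mm


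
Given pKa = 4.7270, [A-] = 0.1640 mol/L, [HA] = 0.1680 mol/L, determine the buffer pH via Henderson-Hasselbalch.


ratio = [A-] / [HA] = 0.1640 / 0.1680 = 0.9762
log10(ratio) = -0.0104654
pH = pKa + log10(ratio) = 4.7270 - 0.0104654 = 4.7165


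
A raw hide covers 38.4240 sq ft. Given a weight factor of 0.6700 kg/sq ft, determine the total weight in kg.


Formula: Weight = area * weight_per_sqft
Substituting: Weight = 38.4240 * 0.6700
Result: 25.7441 kg


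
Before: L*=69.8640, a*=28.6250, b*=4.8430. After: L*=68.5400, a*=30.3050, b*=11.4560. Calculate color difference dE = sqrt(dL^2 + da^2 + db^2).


dL = -1.3240, da = 1.6800, db = 6.6130
dE = sqrt((-1.3240)^2 + 1.6800^2 + 6.6130^2) = 6.9503


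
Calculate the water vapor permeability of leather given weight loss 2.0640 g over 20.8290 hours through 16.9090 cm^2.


Formula: WVP = loss / (area * time)
Substituting: WVP = 2.0640 / (16.9090 * 20.8290)
Result: 0.00586035 g/(cm^2*hr)


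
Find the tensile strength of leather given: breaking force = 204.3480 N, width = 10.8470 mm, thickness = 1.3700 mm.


Formula: TS = force / (width * thickness)
Substituting: TS = 204.3480 / (10.8470 * 1.3700)
Result: 13.7512 N/mm^2


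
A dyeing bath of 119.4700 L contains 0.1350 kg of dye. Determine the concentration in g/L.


Formula: Conc = dye_mass(kg) / volume(L) * 1000
Substituting: Conc = 0.1350 / 119.4700 * 1000
Result: 1.1300 g/L


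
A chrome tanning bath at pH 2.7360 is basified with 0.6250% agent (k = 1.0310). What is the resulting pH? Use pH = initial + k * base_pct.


Formula: pH_final = pH_initial + k * base_pct
Substituting: pH_final = 2.7360 + 1.0310 * 0.6250
Result: 3.3804


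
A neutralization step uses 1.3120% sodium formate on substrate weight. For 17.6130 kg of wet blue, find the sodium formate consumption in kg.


Formula: Neutralizer = substrate * pct / 100
Substituting: Neutralizer = 17.6130 * 1.3120 / 100
Result: 0.2311 kg


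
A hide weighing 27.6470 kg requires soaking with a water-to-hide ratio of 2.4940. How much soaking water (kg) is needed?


Formula: Water = hide_weight * ratio
Substituting: Water = 27.6470 * 2.4940
Result: 68.9516 kg


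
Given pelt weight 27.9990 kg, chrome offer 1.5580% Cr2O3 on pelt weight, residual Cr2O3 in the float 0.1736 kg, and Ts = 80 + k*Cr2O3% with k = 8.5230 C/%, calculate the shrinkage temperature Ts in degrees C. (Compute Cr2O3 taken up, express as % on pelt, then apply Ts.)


Offered = pelt * offer_pct / 100 = 27.9990 * 1.5580 / 100 = 0.4362 kg
Uptake = offered - residual = 0.4362 - 0.1736 = 0.2626 kg
Cr2O3% on pelt = uptake / pelt * 100 = 0.2626 / 27.9990 * 100 = 0.9380 %
Ts = 80 + k * Cr2O3% = 80 + 8.5230 * 0.9380 = 87.9944 C


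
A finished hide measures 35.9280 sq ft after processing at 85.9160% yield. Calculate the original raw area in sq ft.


Formula: raw = finished * 100 / yield
Substituting: raw = 35.9280 * 100 / 85.9160
Result: 41.8176 sq ft


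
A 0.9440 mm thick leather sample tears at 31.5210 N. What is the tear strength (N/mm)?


Formula: Tear strength = force / thickness
Substituting: Tear strength = 31.5210 / 0.9440
Result: 33.3909 N/mm


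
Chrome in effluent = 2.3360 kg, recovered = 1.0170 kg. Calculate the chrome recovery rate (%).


Formula: Recovery = recovered / input * 100
Substituting: Recovery = 1.0170 / 2.3360 * 100
Result: 43.5360 %


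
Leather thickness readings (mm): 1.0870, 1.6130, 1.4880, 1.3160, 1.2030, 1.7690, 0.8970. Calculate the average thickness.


Formula: Average = sum / n
Substituting: Average = 9.3730 / 7
Result: 1.3390 mm


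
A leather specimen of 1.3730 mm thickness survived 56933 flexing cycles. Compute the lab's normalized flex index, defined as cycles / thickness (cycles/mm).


Formula: Index = cycles / thickness
Substituting: Index = 56933 / 1.3730
Result: 41466.1326 cycles/mm


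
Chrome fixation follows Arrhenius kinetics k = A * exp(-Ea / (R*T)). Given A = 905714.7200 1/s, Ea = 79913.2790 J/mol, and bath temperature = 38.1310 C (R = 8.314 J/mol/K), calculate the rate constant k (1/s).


T_K = T_C + 273.15 = 38.1310 + 273.15 = 311.2810 K
exponent = -Ea / (R * T_K) = -79913.2790 / (8.314 * 311.2810) = -30.8785
k = A * exp(exponent) = 905714.7200 * exp(-30.8785) = 3.5207e-08 1/s


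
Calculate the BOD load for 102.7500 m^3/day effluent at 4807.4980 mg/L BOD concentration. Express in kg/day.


Formula: BOD_load = volume * conc / 1000
Substituting: BOD_load = 102.7500 * 4807.4980 / 1000
Result: 493.9704 kg/day


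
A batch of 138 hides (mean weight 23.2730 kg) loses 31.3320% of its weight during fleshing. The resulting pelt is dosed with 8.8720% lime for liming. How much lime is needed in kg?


Total_raw = N * avg_wt = 138 * 23.2730 = 3211.6740 kg
Substrate = Total_raw * (1 - loss/100) = 3211.6740 * (1 - 31.3320/100) = 2205.3923 kg
Lime = Substrate * pct / 100 = 2205.3923 * 8.8720 / 100 = 195.6624 kg


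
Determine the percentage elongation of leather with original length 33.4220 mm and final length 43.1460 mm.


Formula: Elongation = (Lf - L0) / L0 * 100
Substituting: Elongation = (43.1460 - 33.4220) / 33.4220 * 100
Result: 29.0946 %


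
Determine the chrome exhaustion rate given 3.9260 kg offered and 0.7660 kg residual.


Formula: Uptake = (offered - residual) / offered * 100
Substituting: Uptake = (3.9260 - 0.7660) / 3.9260 * 100
Result: 80.4890 %


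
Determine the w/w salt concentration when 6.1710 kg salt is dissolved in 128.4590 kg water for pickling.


Formula: Conc = salt / (water + salt) * 100
Substituting: Conc = 6.1710 / (128.4590 + 6.1710) * 100
Result: 4.5837 %


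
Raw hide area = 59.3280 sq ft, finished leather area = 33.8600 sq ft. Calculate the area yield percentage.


Formula: Yield = finished / raw * 100
Substituting: Yield = 33.8600 / 59.3280 * 100
Result: 57.0725 %


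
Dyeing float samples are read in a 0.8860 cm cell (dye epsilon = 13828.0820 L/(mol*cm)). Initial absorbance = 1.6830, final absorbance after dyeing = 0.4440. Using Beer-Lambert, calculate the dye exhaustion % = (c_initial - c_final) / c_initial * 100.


c_initial = A_i / (epsilon * l) = 1.6830 / (13828.0820 * 0.8860) = 1.3737e-04 mol/L
c_final = A_f / (epsilon * l) = 0.4440 / (13828.0820 * 0.8860) = 3.6240e-05 mol/L
Exhaustion = (c_initial - c_final) / c_initial * 100 = (1.3737e-04 - 3.6240e-05) / 1.3737e-04 * 100 = 73.6185 %


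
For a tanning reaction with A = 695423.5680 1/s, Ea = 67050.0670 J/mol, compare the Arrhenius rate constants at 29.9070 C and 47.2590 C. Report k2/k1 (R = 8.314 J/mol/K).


T1 = 29.9070 + 273.15 = 303.0570 K; T2 = 47.2590 + 273.15 = 320.4090 K
k1 = A * exp(-Ea/(R*T1)) = 695423.5680 * exp(-67050.0670/(8.314*303.0570)) = 1.9282e-06 1/s
k2 = A * exp(-Ea/(R*T2)) = 695423.5680 * exp(-67050.0670/(8.314*320.4090)) = 8.1475e-06 1/s
k2/k1 = 8.1475e-06 / 1.9282e-06 = 4.2256


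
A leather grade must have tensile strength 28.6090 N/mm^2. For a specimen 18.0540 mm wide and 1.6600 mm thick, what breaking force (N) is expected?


Formula: F = TS * w * t
Substituting: F = 28.6090 * 18.0540 * 1.6600
Result: 857.4014 N


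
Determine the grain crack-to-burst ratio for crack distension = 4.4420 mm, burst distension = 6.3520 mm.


Formula: Ratio = crack / burst
Substituting: Ratio = 4.4420 / 6.3520
Result: 0.6993


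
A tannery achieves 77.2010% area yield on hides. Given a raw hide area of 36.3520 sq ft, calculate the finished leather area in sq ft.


Formula: finished = raw * yield / 100
Substituting: finished = 36.3520 * 77.2010 / 100
Result: 28.0641 sq ft


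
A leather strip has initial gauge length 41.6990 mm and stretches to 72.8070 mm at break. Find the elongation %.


Formula: Elongation = (Lf - L0) / L0 * 100
Substituting: Elongation = (72.8070 - 41.6990) / 41.6990 * 100
Result: 74.6013 %


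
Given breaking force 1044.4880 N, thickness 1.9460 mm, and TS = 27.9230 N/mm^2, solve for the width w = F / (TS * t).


Formula: w = F / (TS * t)
Substituting: w = 1044.4880 / (27.9230 * 1.9460)
Result: 19.2220 mm


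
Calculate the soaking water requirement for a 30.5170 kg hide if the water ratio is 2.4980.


Formula: Water = hide_weight * ratio
Substituting: Water = 30.5170 * 2.4980
Result: 76.2315 kg


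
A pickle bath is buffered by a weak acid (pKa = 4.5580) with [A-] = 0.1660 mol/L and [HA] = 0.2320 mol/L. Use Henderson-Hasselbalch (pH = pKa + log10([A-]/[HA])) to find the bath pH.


ratio = [A-] / [HA] = 0.1660 / 0.2320 = 0.7155
log10(ratio) = -0.1454
pH = pKa + log10(ratio) = 4.5580 - 0.1454 = 4.4126


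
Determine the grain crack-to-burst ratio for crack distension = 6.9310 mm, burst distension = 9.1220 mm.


Formula: Ratio = crack / burst
Substituting: Ratio = 6.9310 / 9.1220
Result: 0.7598


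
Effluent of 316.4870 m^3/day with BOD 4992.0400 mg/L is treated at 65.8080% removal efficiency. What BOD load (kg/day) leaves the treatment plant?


Load_in = volume * conc / 1000 = 316.4870 * 4992.0400 / 1000 = 1579.9158 kg/day
Removed = Load_in * eff / 100 = 1579.9158 * 65.8080 / 100 = 1039.7110 kg/day
Load_out = Load_in - Removed = 1579.9158 - 1039.7110 = 540.2048 kg/day


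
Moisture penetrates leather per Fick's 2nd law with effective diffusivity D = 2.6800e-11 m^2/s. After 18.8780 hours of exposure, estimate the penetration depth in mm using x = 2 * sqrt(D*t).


t = 18.8780 hr * 3600 = 67960.8000 s
D * t = 2.6800e-11 * 67960.8000 = 1.8213e-06
x = 2 * sqrt(D*t) = 2 * sqrt(1.8213e-06) = 0.00269915 m = 2.6991 mm


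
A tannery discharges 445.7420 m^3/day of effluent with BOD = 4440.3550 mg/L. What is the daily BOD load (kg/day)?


Formula: BOD_load = volume * conc / 1000
Substituting: BOD_load = 445.7420 * 4440.3550 / 1000
Result: 1979.2527 kg/day


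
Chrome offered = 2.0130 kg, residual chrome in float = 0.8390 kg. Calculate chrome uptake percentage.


Formula: Uptake = (offered - residual) / offered * 100
Substituting: Uptake = (2.0130 - 0.8390) / 2.0130 * 100
Result: 58.3209 %


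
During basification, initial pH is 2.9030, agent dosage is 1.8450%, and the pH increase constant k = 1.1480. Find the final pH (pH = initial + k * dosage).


Formula: pH_final = pH_initial + k * base_pct
Substituting: pH_final = 2.9030 + 1.1480 * 1.8450
Result: 5.0211


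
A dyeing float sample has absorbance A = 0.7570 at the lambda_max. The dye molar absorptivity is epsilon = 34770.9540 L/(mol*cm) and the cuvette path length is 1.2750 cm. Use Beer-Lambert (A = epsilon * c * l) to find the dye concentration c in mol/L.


Formula: c = A / (epsilon * l)
Substituting: c = 0.7570 / (34770.9540 * 1.2750)
Result: 1.7075e-05 mol/L


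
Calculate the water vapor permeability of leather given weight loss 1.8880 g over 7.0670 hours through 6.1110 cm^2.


Formula: WVP = loss / (area * time)
Substituting: WVP = 1.8880 / (6.1110 * 7.0670)
Result: 0.0437174 g/(cm^2*hr)


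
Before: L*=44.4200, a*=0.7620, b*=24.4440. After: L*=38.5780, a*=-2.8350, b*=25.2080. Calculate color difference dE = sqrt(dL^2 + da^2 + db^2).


dL = -5.8420, da = -3.5970, db = 0.7640
dE = sqrt((-5.8420)^2 + (-3.5970)^2 + 0.7640^2) = 6.9030


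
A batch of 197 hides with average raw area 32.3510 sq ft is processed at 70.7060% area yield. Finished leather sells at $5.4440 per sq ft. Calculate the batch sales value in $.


Raw_total = N * avg_area = 197 * 32.3510 = 6373.1470 sq ft
Finished = Raw_total * yield / 100 = 6373.1470 * 70.7060 / 100 = 4506.1973 sq ft
Value = Finished * price = 4506.1973 * 5.4440 = 24531.7382 $


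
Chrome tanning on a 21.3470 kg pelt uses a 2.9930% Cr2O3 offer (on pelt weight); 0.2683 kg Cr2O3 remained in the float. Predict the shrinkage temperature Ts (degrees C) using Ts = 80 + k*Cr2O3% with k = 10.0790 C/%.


Offered = pelt * offer_pct / 100 = 21.3470 * 2.9930 / 100 = 0.6389 kg
Uptake = offered - residual = 0.6389 - 0.2683 = 0.3706 kg
Cr2O3% on pelt = uptake / pelt * 100 = 0.3706 / 21.3470 * 100 = 1.7361 %
Ts = 80 + k * Cr2O3% = 80 + 10.0790 * 1.7361 = 97.4986 C


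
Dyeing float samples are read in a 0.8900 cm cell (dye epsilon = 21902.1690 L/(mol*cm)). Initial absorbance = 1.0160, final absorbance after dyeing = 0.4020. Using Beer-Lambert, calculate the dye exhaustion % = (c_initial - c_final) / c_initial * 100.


c_initial = A_i / (epsilon * l) = 1.0160 / (21902.1690 * 0.8900) = 5.2121e-05 mol/L
c_final = A_f / (epsilon * l) = 0.4020 / (21902.1690 * 0.8900) = 2.0623e-05 mol/L
Exhaustion = (c_initial - c_final) / c_initial * 100 = (5.2121e-05 - 2.0623e-05) / 5.2121e-05 * 100 = 60.4331 %


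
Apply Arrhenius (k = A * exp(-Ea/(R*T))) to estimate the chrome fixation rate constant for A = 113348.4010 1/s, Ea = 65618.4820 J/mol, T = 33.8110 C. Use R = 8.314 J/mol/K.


T_K = T_C + 273.15 = 33.8110 + 273.15 = 306.9610 K
exponent = -Ea / (R * T_K) = -65618.4820 / (8.314 * 306.9610) = -25.7118
k = A * exp(exponent) = 113348.4010 * exp(-25.7118) = 7.7252e-07 1/s


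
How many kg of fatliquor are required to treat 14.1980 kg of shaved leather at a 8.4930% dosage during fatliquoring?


Formula: Fat = substrate * pct / 100
Substituting: Fat = 14.1980 * 8.4930 / 100
Result: 1.2058 kg


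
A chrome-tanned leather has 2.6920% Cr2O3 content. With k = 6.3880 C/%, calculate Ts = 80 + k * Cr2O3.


Formula: Ts = 80 + k * Cr2O3
Substituting: Ts = 80 + 6.3880 * 2.6920
Result: 97.1965 C


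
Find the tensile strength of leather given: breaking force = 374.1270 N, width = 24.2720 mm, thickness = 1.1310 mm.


Formula: TS = force / (width * thickness)
Substituting: TS = 374.1270 / (24.2720 * 1.1310)
Result: 13.6286 N/mm^2


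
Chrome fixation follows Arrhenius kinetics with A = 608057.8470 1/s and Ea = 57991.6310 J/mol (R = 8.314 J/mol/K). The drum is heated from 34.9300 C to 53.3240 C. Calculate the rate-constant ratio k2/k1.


T1 = 34.9300 + 273.15 = 308.0800 K; T2 = 53.3240 + 273.15 = 326.4740 K
k1 = A * exp(-Ea/(R*T1)) = 608057.8470 * exp(-57991.6310/(8.314*308.0800)) = 8.9365e-05 1/s
k2 = A * exp(-Ea/(R*T2)) = 608057.8470 * exp(-57991.6310/(8.314*326.4740)) = 3.2001e-04 1/s
k2/k1 = 3.2001e-04 / 8.9365e-05 = 3.5809


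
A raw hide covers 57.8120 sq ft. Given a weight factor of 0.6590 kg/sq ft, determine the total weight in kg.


Formula: Weight = area * weight_per_sqft
Substituting: Weight = 57.8120 * 0.6590
Result: 38.0981 kg


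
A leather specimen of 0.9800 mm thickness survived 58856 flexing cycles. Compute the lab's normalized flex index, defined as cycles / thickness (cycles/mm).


Formula: Index = cycles / thickness
Substituting: Index = 58856 / 0.9800
Result: 60057.1429 cycles/mm


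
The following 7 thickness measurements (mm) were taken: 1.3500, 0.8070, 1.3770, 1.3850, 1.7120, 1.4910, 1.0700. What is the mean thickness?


Formula: Average = sum / n
Substituting: Average = 9.1920 / 7
Result: 1.3131 mm


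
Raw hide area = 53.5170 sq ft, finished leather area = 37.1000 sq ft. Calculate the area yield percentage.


Formula: Yield = finished / raw * 100
Substituting: Yield = 37.1000 / 53.5170 * 100
Result: 69.3238 %


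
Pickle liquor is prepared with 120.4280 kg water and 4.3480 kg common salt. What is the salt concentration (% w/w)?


Formula: Conc = salt / (water + salt) * 100
Substituting: Conc = 4.3480 / (120.4280 + 4.3480) * 100
Result: 3.4846 %


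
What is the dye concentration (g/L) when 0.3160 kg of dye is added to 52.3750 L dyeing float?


Formula: Conc = dye_mass(kg) / volume(L) * 1000
Substituting: Conc = 0.3160 / 52.3750 * 1000
Result: 6.0334 g/L


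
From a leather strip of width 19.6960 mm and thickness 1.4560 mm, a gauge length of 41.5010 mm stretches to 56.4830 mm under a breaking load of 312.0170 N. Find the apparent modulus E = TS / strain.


TS = F / (w * t) = 312.0170 / (19.6960 * 1.4560) = 10.8802 N/mm^2
strain = (Lf - L0) / L0 = (56.4830 - 41.5010) / 41.5010 = 0.3610
E = TS / strain = 10.8802 / 0.3610 = 30.1389 N/mm^2


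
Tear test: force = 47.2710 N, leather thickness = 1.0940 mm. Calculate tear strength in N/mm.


Formula: Tear strength = force / thickness
Substituting: Tear strength = 47.2710 / 1.0940
Result: 43.2093 N/mm


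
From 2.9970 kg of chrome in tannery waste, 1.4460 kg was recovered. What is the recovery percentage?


Formula: Recovery = recovered / input * 100
Substituting: Recovery = 1.4460 / 2.9970 * 100
Result: 48.2482 %


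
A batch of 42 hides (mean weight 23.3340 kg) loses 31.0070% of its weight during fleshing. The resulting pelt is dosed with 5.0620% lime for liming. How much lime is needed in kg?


Total_raw = N * avg_wt = 42 * 23.3340 = 980.0280 kg
Substrate = Total_raw * (1 - loss/100) = 980.0280 * (1 - 31.0070/100) = 676.1507 kg
Lime = Substrate * pct / 100 = 676.1507 * 5.0620 / 100 = 34.2267 kg


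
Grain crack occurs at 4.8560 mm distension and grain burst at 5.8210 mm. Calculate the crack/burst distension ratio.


Formula: Ratio = crack / burst
Substituting: Ratio = 4.8560 / 5.8210
Result: 0.8342


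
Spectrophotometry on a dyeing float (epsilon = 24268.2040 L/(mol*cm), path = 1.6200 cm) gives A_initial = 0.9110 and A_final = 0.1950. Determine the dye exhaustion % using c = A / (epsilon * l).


c_initial = A_i / (epsilon * l) = 0.9110 / (24268.2040 * 1.6200) = 2.3172e-05 mol/L
c_final = A_f / (epsilon * l) = 0.1950 / (24268.2040 * 1.6200) = 4.9600e-06 mol/L
Exhaustion = (c_initial - c_final) / c_initial * 100 = (2.3172e-05 - 4.9600e-06) / 2.3172e-05 * 100 = 78.5950 %


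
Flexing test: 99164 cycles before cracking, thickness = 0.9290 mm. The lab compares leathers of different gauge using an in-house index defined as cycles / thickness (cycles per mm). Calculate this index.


Formula: Index = cycles / thickness
Substituting: Index = 99164 / 0.9290
Result: 106742.7341 cycles/mm


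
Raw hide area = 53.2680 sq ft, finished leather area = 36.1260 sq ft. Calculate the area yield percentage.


Formula: Yield = finished / raw * 100
Substituting: Yield = 36.1260 / 53.2680 * 100
Result: 67.8193 %


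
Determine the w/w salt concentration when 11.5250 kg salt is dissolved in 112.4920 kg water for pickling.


Formula: Conc = salt / (water + salt) * 100
Substituting: Conc = 11.5250 / (112.4920 + 11.5250) * 100
Result: 9.2931 %


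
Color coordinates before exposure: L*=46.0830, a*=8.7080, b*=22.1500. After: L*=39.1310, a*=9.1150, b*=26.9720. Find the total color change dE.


dL = -6.9520, da = 0.4070, db = 4.8220
dE = sqrt((-6.9520)^2 + 0.4070^2 + 4.8220^2) = 8.4704


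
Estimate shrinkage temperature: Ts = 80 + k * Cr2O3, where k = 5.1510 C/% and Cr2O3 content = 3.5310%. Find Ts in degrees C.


Formula: Ts = 80 + k * Cr2O3
Substituting: Ts = 80 + 5.1510 * 3.5310
Result: 98.1882 C


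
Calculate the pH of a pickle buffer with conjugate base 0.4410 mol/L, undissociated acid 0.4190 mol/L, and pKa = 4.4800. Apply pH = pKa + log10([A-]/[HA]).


ratio = [A-] / [HA] = 0.4410 / 0.4190 = 1.0525
log10(ratio) = 0.0222246
pH = pKa + log10(ratio) = 4.4800 + 0.0222246 = 4.5022


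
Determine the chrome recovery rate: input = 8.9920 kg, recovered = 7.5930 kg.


Formula: Recovery = recovered / input * 100
Substituting: Recovery = 7.5930 / 8.9920 * 100
Result: 84.4417 %


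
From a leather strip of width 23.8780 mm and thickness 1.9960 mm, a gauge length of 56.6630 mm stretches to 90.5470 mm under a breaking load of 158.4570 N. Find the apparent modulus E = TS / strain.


TS = F / (w * t) = 158.4570 / (23.8780 * 1.9960) = 3.3247 N/mm^2
strain = (Lf - L0) / L0 = (90.5470 - 56.6630) / 56.6630 = 0.5980
E = TS / strain = 3.3247 / 0.5980 = 5.5598 N/mm^2


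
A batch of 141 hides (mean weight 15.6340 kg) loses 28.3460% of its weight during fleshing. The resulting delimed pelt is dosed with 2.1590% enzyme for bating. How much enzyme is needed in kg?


Total_raw = N * avg_wt = 141 * 15.6340 = 2204.3940 kg
Substrate = Total_raw * (1 - loss/100) = 2204.3940 * (1 - 28.3460/100) = 1579.5365 kg
Enzyme = Substrate * pct / 100 = 1579.5365 * 2.1590 / 100 = 34.1022 kg


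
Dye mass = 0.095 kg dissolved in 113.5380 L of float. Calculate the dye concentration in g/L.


Formula: Conc = dye_mass(kg) / volume(L) * 1000
Substituting: Conc = 0.095 / 113.5380 * 1000
Result: 0.8367 g/L


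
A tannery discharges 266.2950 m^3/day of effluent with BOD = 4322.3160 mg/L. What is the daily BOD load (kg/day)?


Formula: BOD_load = volume * conc / 1000
Substituting: BOD_load = 266.2950 * 4322.3160 / 1000
Result: 1151.0111 kg/day


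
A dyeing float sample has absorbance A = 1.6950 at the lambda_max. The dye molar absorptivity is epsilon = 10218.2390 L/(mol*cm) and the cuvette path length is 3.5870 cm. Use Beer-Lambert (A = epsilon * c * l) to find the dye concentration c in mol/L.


Formula: c = A / (epsilon * l)
Substituting: c = 1.6950 / (10218.2390 * 3.5870)
Result: 4.6245e-05 mol/L


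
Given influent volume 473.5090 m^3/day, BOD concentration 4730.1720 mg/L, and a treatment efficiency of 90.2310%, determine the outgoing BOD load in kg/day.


Load_in = volume * conc / 1000 = 473.5090 * 4730.1720 / 1000 = 2239.7790 kg/day
Removed = Load_in * eff / 100 = 2239.7790 * 90.2310 / 100 = 2020.9750 kg/day
Load_out = Load_in - Removed = 2239.7790 - 2020.9750 = 218.8040 kg/day


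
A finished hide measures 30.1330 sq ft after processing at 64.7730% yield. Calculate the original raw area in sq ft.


Formula: raw = finished * 100 / yield
Substituting: raw = 30.1330 * 100 / 64.7730
Result: 46.5209 sq ft


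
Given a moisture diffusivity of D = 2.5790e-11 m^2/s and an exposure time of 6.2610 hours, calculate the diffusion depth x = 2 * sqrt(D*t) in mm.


t = 6.2610 hr * 3600 = 22539.6000 s
D * t = 2.5790e-11 * 22539.6000 = 5.8130e-07
x = 2 * sqrt(D*t) = 2 * sqrt(5.8130e-07) = 0.00152486 m = 1.5249 mm


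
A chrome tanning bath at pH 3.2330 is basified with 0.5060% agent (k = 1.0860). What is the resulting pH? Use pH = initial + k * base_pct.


Formula: pH_final = pH_initial + k * base_pct
Substituting: pH_final = 3.2330 + 1.0860 * 0.5060
Result: 3.7825


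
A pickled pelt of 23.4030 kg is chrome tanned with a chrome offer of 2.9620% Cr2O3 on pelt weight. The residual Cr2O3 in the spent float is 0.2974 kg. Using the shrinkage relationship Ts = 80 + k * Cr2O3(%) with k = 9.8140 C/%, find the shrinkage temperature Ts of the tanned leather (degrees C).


Offered = pelt * offer_pct / 100 = 23.4030 * 2.9620 / 100 = 0.6932 kg
Uptake = offered - residual = 0.6932 - 0.2974 = 0.3958 kg
Cr2O3% on pelt = uptake / pelt * 100 = 0.3958 / 23.4030 * 100 = 1.6912 %
Ts = 80 + k * Cr2O3% = 80 + 9.8140 * 1.6912 = 96.5977 C


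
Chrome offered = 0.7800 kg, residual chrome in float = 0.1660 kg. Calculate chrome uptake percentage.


Formula: Uptake = (offered - residual) / offered * 100
Substituting: Uptake = (0.7800 - 0.1660) / 0.7800 * 100
Result: 78.7179 %


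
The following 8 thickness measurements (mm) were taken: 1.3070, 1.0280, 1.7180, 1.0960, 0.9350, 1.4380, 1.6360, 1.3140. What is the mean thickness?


Formula: Average = sum / n
Substituting: Average = 10.4720 / 8
Result: 1.3090 mm


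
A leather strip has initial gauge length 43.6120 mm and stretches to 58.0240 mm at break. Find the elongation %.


Formula: Elongation = (Lf - L0) / L0 * 100
Substituting: Elongation = (58.0240 - 43.6120) / 43.6120 * 100
Result: 33.0460 %


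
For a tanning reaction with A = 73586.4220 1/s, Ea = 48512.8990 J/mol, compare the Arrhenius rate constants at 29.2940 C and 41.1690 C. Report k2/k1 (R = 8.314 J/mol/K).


T1 = 29.2940 + 273.15 = 302.4440 K; T2 = 41.1690 + 273.15 = 314.3190 K
k1 = A * exp(-Ea/(R*T1)) = 73586.4220 * exp(-48512.8990/(8.314*302.4440)) = 3.0754e-04 1/s
k2 = A * exp(-Ea/(R*T2)) = 73586.4220 * exp(-48512.8990/(8.314*314.3190)) = 6.3747e-04 1/s
k2/k1 = 6.3747e-04 / 3.0754e-04 = 2.0728


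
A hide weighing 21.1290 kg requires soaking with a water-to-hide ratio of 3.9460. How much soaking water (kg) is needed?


Formula: Water = hide_weight * ratio
Substituting: Water = 21.1290 * 3.9460
Result: 83.3750 kg


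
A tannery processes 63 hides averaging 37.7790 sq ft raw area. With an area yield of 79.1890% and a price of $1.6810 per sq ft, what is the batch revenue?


Raw_total = N * avg_area = 63 * 37.7790 = 2380.0770 sq ft
Finished = Raw_total * yield / 100 = 2380.0770 * 79.1890 / 100 = 1884.7592 sq ft
Value = Finished * price = 1884.7592 * 1.6810 = 3168.2802 $


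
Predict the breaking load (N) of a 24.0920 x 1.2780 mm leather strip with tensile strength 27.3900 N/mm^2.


Formula: F = TS * w * t
Substituting: F = 27.3900 * 24.0920 * 1.2780
Result: 843.3265 N


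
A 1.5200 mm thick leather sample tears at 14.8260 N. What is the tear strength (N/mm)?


Formula: Tear strength = force / thickness
Substituting: Tear strength = 14.8260 / 1.5200
Result: 9.7539 N/mm


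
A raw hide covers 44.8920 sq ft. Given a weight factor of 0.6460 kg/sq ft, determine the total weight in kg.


Formula: Weight = area * weight_per_sqft
Substituting: Weight = 44.8920 * 0.6460
Result: 29.0002 kg


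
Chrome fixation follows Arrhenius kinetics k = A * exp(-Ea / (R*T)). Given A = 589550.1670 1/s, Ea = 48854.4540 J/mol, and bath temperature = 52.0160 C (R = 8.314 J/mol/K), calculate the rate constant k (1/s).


T_K = T_C + 273.15 = 52.0160 + 273.15 = 325.1660 K
exponent = -Ea / (R * T_K) = -48854.4540 / (8.314 * 325.1660) = -18.0713
k = A * exp(exponent) = 589550.1670 * exp(-18.0713) = 0.00836107 1/s


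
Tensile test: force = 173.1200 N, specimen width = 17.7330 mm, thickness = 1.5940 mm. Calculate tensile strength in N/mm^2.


Formula: TS = force / (width * thickness)
Substituting: TS = 173.1200 / (17.7330 * 1.5940)
Result: 6.1246 N/mm^2


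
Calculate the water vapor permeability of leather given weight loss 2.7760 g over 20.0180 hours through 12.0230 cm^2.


Formula: WVP = loss / (area * time)
Substituting: WVP = 2.7760 / (12.0230 * 20.0180)
Result: 0.0115342 g/(cm^2*hr)


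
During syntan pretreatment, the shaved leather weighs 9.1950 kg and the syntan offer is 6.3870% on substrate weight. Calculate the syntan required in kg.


Formula: Syntan = substrate * pct / 100
Substituting: Syntan = 9.1950 * 6.3870 / 100
Result: 0.5873 kg


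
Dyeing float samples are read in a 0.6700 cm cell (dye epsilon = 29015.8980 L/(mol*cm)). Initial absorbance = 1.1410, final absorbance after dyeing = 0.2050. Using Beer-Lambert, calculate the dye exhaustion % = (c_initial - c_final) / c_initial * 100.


c_initial = A_i / (epsilon * l) = 1.1410 / (29015.8980 * 0.6700) = 5.8691e-05 mol/L
c_final = A_f / (epsilon * l) = 0.2050 / (29015.8980 * 0.6700) = 1.0545e-05 mol/L
Exhaustion = (c_initial - c_final) / c_initial * 100 = (5.8691e-05 - 1.0545e-05) / 5.8691e-05 * 100 = 82.0333 %


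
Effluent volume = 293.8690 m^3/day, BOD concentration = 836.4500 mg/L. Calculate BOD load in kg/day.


Formula: BOD_load = volume * conc / 1000
Substituting: BOD_load = 293.8690 * 836.4500 / 1000
Result: 245.8067 kg/day


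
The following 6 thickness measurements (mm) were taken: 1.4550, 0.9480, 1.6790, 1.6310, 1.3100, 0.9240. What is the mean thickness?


Formula: Average = sum / n
Substituting: Average = 7.9470 / 6
Result: 1.3245 mm


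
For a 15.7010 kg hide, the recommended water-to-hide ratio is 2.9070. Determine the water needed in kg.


Formula: Water = hide_weight * ratio
Substituting: Water = 15.7010 * 2.9070
Result: 45.6428 kg


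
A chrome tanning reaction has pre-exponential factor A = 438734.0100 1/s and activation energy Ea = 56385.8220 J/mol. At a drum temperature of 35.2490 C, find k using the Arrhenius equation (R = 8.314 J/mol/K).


T_K = T_C + 273.15 = 35.2490 + 273.15 = 308.3990 K
exponent = -Ea / (R * T_K) = -56385.8220 / (8.314 * 308.3990) = -21.9911
k = A * exp(exponent) = 438734.0100 * exp(-21.9911) = 1.2348e-04 1/s


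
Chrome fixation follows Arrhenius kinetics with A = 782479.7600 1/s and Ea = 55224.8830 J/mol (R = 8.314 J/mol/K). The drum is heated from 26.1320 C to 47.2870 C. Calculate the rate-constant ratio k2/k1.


T1 = 26.1320 + 273.15 = 299.2820 K; T2 = 47.2870 + 273.15 = 320.4370 K
k1 = A * exp(-Ea/(R*T1)) = 782479.7600 * exp(-55224.8830/(8.314*299.2820)) = 1.7970e-04 1/s
k2 = A * exp(-Ea/(R*T2)) = 782479.7600 * exp(-55224.8830/(8.314*320.4370)) = 7.7787e-04 1/s
k2/k1 = 7.7787e-04 / 1.7970e-04 = 4.3287


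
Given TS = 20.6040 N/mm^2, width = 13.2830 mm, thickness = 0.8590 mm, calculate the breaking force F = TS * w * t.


Formula: F = TS * w * t
Substituting: F = 20.6040 * 13.2830 * 0.8590
Result: 235.0936 N


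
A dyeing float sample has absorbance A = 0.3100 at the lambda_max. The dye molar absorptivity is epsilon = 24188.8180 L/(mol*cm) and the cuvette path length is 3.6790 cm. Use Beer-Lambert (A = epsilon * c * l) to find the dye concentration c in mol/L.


Formula: c = A / (epsilon * l)
Substituting: c = 0.3100 / (24188.8180 * 3.6790)
Result: 3.4835e-06 mol/L


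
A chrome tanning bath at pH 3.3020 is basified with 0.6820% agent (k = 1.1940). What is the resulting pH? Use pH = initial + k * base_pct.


Formula: pH_final = pH_initial + k * base_pct
Substituting: pH_final = 3.3020 + 1.1940 * 0.6820
Result: 4.1163


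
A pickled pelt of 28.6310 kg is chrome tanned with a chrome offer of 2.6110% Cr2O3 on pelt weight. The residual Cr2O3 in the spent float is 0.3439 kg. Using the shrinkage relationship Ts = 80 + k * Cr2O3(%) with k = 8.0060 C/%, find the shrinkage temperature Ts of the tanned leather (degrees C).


Offered = pelt * offer_pct / 100 = 28.6310 * 2.6110 / 100 = 0.7476 kg
Uptake = offered - residual = 0.7476 - 0.3439 = 0.4037 kg
Cr2O3% on pelt = uptake / pelt * 100 = 0.4037 / 28.6310 * 100 = 1.4099 %
Ts = 80 + k * Cr2O3% = 80 + 8.0060 * 1.4099 = 91.2873 C


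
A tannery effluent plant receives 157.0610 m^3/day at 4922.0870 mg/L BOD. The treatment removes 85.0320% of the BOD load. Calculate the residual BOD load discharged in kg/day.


Load_in = volume * conc / 1000 = 157.0610 * 4922.0870 / 1000 = 773.0679 kg/day
Removed = Load_in * eff / 100 = 773.0679 * 85.0320 / 100 = 657.3551 kg/day
Load_out = Load_in - Removed = 773.0679 - 657.3551 = 115.7128 kg/day


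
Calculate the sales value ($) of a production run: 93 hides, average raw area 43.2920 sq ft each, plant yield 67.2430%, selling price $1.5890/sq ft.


Raw_total = N * avg_area = 93 * 43.2920 = 4026.1560 sq ft
Finished = Raw_total * yield / 100 = 4026.1560 * 67.2430 / 100 = 2707.3081 sq ft
Value = Finished * price = 2707.3081 * 1.5890 = 4301.9125 $


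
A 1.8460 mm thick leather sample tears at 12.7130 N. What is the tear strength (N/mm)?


Formula: Tear strength = force / thickness
Substituting: Tear strength = 12.7130 / 1.8460
Result: 6.8868 N/mm


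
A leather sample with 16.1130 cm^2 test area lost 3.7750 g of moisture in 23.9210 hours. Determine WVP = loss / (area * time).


Formula: WVP = loss / (area * time)
Substituting: WVP = 3.7750 / (16.1130 * 23.9210)
Result: 0.00979403 g/(cm^2*hr)


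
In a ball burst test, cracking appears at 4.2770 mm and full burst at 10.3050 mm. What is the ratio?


Formula: Ratio = crack / burst
Substituting: Ratio = 4.2770 / 10.3050
Result: 0.4150


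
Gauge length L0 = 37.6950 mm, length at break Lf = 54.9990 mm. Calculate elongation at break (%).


Formula: Elongation = (Lf - L0) / L0 * 100
Substituting: Elongation = (54.9990 - 37.6950) / 37.6950 * 100
Result: 45.9053 %


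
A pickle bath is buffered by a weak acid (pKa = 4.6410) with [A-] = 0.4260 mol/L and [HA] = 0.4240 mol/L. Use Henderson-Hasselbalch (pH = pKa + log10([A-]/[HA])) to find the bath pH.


ratio = [A-] / [HA] = 0.4260 / 0.4240 = 1.0047
log10(ratio) = 0.00204374
pH = pKa + log10(ratio) = 4.6410 + 0.00204374 = 4.6430


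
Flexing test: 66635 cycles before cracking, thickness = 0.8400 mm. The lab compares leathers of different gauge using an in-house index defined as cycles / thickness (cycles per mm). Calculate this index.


Formula: Index = cycles / thickness
Substituting: Index = 66635 / 0.8400
Result: 79327.3810 cycles/mm


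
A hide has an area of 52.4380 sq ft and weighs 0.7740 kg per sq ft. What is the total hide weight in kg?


Formula: Weight = area * weight_per_sqft
Substituting: Weight = 52.4380 * 0.7740
Result: 40.5870 kg


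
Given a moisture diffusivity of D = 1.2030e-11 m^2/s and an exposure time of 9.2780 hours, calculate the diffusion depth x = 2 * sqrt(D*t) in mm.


t = 9.2780 hr * 3600 = 33400.8000 s
D * t = 1.2030e-11 * 33400.8000 = 4.0181e-07
x = 2 * sqrt(D*t) = 2 * sqrt(4.0181e-07) = 0.00126777 m = 1.2678 mm


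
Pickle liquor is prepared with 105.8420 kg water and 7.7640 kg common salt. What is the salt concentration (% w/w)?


Formula: Conc = salt / (water + salt) * 100
Substituting: Conc = 7.7640 / (105.8420 + 7.7640) * 100
Result: 6.8341 %


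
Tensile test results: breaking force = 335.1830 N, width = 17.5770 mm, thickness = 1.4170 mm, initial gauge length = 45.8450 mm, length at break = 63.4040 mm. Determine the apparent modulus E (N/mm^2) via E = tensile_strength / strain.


TS = F / (w * t) = 335.1830 / (17.5770 * 1.4170) = 13.4576 N/mm^2
strain = (Lf - L0) / L0 = (63.4040 - 45.8450) / 45.8450 = 0.3830
E = TS / strain = 13.4576 / 0.3830 = 35.1366 N/mm^2


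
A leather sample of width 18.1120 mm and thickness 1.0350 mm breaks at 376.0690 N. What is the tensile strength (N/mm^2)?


Formula: TS = force / (width * thickness)
Substituting: TS = 376.0690 / (18.1120 * 1.0350)
Result: 20.0614 N/mm^2


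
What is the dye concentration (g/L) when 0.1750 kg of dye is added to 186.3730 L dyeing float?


Formula: Conc = dye_mass(kg) / volume(L) * 1000
Substituting: Conc = 0.1750 / 186.3730 * 1000
Result: 0.9390 g/L


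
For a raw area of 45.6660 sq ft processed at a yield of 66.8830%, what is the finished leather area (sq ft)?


Formula: finished = raw * yield / 100
Substituting: finished = 45.6660 * 66.8830 / 100
Result: 30.5428 sq ft


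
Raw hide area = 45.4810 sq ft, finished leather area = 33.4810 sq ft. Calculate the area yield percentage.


Formula: Yield = finished / raw * 100
Substituting: Yield = 33.4810 / 45.4810 * 100
Result: 73.6154 %


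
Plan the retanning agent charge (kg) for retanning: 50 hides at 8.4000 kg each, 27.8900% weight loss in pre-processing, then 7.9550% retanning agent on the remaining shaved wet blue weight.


Total_raw = N * avg_wt = 50 * 8.4000 = 420.0000 kg
Substrate = Total_raw * (1 - loss/100) = 420.0000 * (1 - 27.8900/100) = 302.8620 kg
Retan = Substrate * pct / 100 = 302.8620 * 7.9550 / 100 = 24.0927 kg


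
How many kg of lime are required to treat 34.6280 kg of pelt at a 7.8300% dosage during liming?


Formula: Lime = substrate * pct / 100
Substituting: Lime = 34.6280 * 7.8300 / 100
Result: 2.7114 kg


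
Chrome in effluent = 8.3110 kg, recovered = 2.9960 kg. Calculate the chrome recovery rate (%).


Formula: Recovery = recovered / input * 100
Substituting: Recovery = 2.9960 / 8.3110 * 100
Result: 36.0486 %


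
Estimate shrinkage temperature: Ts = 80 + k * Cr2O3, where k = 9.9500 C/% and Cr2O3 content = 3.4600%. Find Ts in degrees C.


Formula: Ts = 80 + k * Cr2O3
Substituting: Ts = 80 + 9.9500 * 3.4600
Result: 114.4270 C


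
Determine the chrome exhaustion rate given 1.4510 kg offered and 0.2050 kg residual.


Formula: Uptake = (offered - residual) / offered * 100
Substituting: Uptake = (1.4510 - 0.2050) / 1.4510 * 100
Result: 85.8718 %


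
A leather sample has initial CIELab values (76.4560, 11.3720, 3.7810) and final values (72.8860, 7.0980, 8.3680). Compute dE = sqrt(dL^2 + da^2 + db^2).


dL = -3.5700, da = -4.2740, db = 4.5870
dE = sqrt((-3.5700)^2 + (-4.2740)^2 + 4.5870^2) = 7.2147


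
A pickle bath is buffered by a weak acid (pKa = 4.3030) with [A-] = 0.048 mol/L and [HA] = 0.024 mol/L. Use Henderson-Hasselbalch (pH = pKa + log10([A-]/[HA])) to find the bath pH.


ratio = [A-] / [HA] = 0.048 / 0.024 = 2.0000
log10(ratio) = 0.3010
pH = pKa + log10(ratio) = 4.3030 + 0.3010 = 4.6040


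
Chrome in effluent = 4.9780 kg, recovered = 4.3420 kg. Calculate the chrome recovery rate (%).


Formula: Recovery = recovered / input * 100
Substituting: Recovery = 4.3420 / 4.9780 * 100
Result: 87.2238 %


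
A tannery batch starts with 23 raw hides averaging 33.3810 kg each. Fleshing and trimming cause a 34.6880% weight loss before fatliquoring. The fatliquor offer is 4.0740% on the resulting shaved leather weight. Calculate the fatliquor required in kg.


Total_raw = N * avg_wt = 23 * 33.3810 = 767.7630 kg
Substrate = Total_raw * (1 - loss/100) = 767.7630 * (1 - 34.6880/100) = 501.4414 kg
Fat = Substrate * pct / 100 = 501.4414 * 4.0740 / 100 = 20.4287 kg


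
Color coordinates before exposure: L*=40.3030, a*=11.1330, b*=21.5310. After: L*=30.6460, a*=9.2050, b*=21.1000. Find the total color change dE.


dL = -9.6570, da = -1.9280, db = -0.4310
dE = sqrt((-9.6570)^2 + (-1.9280)^2 + (-0.4310)^2) = 9.8570


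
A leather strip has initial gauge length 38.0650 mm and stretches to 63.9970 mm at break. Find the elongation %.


Formula: Elongation = (Lf - L0) / L0 * 100
Substituting: Elongation = (63.9970 - 38.0650) / 38.0650 * 100
Result: 68.1256 %
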